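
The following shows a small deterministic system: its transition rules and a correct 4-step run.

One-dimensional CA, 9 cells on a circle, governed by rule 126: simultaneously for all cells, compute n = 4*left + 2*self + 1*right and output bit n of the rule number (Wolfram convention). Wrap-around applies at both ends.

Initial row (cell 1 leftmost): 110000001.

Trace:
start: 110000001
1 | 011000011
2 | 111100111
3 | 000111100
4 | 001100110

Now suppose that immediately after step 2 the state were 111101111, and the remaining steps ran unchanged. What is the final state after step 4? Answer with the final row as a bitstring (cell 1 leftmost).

state after step 2 := 111101111
3 | 000111000
4 | 001101100

001101100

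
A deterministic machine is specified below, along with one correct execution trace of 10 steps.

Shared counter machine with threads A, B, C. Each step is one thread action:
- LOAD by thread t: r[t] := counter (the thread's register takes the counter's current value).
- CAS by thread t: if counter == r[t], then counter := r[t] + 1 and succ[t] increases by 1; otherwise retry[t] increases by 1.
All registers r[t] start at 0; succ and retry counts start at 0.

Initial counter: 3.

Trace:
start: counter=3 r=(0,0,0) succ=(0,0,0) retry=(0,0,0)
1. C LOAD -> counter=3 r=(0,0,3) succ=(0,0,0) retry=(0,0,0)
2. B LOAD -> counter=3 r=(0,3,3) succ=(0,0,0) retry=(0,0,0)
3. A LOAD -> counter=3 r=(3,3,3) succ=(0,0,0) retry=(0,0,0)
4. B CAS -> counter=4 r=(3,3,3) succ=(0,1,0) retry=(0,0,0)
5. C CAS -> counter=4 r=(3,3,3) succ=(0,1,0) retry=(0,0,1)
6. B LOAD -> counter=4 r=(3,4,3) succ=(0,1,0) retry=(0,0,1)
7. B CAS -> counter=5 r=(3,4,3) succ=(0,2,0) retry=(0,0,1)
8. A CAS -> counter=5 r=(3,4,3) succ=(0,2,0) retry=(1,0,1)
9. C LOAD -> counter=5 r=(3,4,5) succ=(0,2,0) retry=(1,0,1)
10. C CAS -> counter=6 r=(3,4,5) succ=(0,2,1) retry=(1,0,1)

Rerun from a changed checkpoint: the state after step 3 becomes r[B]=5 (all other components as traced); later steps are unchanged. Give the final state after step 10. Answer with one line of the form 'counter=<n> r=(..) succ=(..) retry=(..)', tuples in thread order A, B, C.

counter=6 r=(3,4,5) succ=(0,1,2) retry=(1,1,0)

state after step 3 := counter=3 r=(3,5,3) succ=(0,0,0) retry=(0,0,0)
4. B CAS -> counter=3 r=(3,5,3) succ=(0,0,0) retry=(0,1,0)
5. C CAS -> counter=4 r=(3,5,3) succ=(0,0,1) retry=(0,1,0)
6. B LOAD -> counter=4 r=(3,4,3) succ=(0,0,1) retry=(0,1,0)
7. B CAS -> counter=5 r=(3,4,3) succ=(0,1,1) retry=(0,1,0)
8. A CAS -> counter=5 r=(3,4,3) succ=(0,1,1) retry=(1,1,0)
9. C LOAD -> counter=5 r=(3,4,5) succ=(0,1,1) retry=(1,1,0)
10. C CAS -> counter=6 r=(3,4,5) succ=(0,1,2) retry=(1,1,0)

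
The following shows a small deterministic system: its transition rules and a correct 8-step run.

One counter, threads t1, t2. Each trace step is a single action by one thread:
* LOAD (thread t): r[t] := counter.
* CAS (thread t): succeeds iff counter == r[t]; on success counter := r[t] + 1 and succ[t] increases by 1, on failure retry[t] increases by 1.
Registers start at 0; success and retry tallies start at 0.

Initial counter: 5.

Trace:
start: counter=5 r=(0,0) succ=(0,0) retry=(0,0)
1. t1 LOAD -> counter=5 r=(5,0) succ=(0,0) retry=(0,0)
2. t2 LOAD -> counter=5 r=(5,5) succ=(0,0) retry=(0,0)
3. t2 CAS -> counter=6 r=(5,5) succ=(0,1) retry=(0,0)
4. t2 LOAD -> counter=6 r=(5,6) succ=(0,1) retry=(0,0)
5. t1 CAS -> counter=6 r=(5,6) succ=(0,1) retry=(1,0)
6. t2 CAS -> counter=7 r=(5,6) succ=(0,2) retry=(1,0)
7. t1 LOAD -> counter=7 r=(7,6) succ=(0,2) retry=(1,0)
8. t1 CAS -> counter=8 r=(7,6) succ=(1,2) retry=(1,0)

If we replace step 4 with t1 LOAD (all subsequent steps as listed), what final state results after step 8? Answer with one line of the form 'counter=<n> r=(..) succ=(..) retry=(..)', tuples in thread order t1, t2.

counter=8 r=(7,5) succ=(2,1) retry=(0,1)

(re-executing from step 4 with the substitution; state before step 4: counter=6 r=(5,5) succ=(0,1) retry=(0,0))
4. t1 LOAD -> counter=6 r=(6,5) succ=(0,1) retry=(0,0)
5. t1 CAS -> counter=7 r=(6,5) succ=(1,1) retry=(0,0)
6. t2 CAS -> counter=7 r=(6,5) succ=(1,1) retry=(0,1)
7. t1 LOAD -> counter=7 r=(7,5) succ=(1,1) retry=(0,1)
8. t1 CAS -> counter=8 r=(7,5) succ=(2,1) retry=(0,1)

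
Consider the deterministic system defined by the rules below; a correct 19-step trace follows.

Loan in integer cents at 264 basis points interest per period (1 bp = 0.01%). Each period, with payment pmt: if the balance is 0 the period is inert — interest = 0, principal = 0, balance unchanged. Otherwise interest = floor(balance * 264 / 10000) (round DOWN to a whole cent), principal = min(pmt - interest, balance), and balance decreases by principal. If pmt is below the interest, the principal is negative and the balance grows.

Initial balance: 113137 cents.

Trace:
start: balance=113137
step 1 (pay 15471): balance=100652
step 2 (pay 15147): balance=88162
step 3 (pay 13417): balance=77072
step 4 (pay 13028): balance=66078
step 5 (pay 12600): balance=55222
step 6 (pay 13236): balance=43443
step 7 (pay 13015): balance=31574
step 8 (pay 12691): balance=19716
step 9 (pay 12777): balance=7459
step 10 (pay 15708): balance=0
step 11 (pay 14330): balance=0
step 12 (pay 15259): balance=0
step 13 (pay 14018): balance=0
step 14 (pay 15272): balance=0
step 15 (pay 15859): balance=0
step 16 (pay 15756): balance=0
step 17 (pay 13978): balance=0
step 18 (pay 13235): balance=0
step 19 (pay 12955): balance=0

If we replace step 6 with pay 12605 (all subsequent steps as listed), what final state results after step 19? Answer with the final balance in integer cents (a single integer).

(re-executing from step 6 with the substitution; state before step 6: balance=55222)
step 6 (pay 12605): balance=44074
step 7 (pay 13015): balance=32222
step 8 (pay 12691): balance=20381
step 9 (pay 12777): balance=8142
step 10 (pay 15708): balance=0
step 11 (pay 14330): balance=0
step 12 (pay 15259): balance=0
step 13 (pay 14018): balance=0
step 14 (pay 15272): balance=0
step 15 (pay 15859): balance=0
step 16 (pay 15756): balance=0
step 17 (pay 13978): balance=0
step 18 (pay 13235): balance=0
step 19 (pay 12955): balance=0

0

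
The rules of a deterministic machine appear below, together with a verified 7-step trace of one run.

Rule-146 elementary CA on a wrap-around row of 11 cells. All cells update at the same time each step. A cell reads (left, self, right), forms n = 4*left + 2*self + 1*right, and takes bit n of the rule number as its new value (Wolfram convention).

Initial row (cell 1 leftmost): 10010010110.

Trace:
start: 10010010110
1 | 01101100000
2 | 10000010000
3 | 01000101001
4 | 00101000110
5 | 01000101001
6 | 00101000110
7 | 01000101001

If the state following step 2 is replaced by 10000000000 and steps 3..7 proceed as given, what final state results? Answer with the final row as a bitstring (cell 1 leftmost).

00010110100

state after step 2 := 10000000000
3 | 01000000001
4 | 00100000010
5 | 01010000101
6 | 00001001000
7 | 00010110100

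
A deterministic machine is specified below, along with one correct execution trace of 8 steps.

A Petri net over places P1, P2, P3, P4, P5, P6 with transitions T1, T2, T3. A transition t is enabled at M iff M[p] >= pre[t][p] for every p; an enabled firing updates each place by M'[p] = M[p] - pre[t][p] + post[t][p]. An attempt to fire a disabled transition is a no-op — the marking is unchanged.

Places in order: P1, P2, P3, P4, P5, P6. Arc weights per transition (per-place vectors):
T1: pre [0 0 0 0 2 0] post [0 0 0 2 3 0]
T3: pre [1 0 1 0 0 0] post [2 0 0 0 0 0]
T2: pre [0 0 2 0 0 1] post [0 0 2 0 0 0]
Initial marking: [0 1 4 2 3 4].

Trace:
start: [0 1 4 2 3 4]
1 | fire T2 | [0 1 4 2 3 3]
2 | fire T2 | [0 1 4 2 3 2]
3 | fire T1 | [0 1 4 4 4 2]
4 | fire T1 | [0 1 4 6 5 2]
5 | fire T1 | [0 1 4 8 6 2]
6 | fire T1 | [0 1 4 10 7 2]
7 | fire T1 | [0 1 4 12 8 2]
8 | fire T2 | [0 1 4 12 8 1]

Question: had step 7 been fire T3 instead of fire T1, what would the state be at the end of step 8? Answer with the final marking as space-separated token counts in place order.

(re-executing from step 7 with the substitution; state before step 7: [0 1 4 10 7 2])
7 | fire T3 | [0 1 4 10 7 2]
8 | fire T2 | [0 1 4 10 7 1]

0 1 4 10 7 1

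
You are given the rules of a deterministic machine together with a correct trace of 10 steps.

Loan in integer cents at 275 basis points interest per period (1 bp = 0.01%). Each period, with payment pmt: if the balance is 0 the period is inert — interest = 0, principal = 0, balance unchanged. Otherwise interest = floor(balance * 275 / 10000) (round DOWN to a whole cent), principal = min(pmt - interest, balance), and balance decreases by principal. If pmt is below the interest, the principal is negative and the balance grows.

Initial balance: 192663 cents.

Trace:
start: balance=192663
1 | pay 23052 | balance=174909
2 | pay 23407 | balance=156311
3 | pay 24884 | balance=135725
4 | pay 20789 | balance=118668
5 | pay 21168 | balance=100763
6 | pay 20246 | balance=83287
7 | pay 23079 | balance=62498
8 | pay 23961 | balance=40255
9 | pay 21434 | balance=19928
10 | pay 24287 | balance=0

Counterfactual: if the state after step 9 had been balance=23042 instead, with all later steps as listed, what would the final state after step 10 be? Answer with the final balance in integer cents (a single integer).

state after step 9 := balance=23042
10 | pay 24287 | balance=0

0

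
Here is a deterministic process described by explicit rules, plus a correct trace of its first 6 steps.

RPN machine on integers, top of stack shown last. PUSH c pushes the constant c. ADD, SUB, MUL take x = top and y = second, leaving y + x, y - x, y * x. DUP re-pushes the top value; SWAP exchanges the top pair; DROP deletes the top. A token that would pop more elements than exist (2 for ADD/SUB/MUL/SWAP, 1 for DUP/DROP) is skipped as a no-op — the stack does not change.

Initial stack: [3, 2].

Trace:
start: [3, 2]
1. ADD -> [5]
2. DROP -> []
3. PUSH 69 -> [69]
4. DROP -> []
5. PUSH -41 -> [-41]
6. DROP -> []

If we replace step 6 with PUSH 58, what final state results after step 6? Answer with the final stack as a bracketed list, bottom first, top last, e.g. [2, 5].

(re-executing from step 6 with the substitution; state before step 6: [-41])
6. PUSH 58 -> [-41, 58]

[-41, 58]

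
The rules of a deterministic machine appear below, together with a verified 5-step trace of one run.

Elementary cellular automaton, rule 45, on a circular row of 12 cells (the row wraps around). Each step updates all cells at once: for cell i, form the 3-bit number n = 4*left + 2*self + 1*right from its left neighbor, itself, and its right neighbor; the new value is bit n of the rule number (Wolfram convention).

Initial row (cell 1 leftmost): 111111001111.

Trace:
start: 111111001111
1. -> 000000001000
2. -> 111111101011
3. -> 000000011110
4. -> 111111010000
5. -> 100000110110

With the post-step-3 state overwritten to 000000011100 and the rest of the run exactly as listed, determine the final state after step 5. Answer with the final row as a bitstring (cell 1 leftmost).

state after step 3 := 000000011100
4. -> 111111010001
5. -> 000000110101

000000110101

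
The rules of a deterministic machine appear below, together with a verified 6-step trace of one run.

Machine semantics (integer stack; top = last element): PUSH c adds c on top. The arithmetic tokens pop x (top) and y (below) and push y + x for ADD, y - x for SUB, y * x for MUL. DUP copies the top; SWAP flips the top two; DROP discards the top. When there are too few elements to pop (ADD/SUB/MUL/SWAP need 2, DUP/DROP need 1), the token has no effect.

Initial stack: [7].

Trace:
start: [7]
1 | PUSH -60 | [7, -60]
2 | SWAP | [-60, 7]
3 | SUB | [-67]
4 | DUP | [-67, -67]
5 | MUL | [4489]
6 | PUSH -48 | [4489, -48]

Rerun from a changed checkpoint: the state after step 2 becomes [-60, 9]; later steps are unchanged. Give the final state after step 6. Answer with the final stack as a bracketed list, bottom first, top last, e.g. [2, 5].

[4761, -48]

state after step 2 := [-60, 9]
3 | SUB | [-69]
4 | DUP | [-69, -69]
5 | MUL | [4761]
6 | PUSH -48 | [4761, -48]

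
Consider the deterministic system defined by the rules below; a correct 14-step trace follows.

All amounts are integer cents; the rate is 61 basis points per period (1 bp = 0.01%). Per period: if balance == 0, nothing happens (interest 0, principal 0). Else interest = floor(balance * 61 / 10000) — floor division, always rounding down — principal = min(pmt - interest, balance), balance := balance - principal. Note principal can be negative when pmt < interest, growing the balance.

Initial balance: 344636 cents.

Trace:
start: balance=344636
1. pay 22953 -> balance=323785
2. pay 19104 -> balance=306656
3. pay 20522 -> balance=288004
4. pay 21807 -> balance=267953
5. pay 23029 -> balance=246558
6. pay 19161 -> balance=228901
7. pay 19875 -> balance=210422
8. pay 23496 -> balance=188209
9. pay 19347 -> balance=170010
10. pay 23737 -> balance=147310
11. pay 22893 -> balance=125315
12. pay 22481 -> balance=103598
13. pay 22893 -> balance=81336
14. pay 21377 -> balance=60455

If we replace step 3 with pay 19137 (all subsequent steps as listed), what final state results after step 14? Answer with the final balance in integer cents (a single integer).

61935

(re-executing from step 3 with the substitution; state before step 3: balance=306656)
3. pay 19137 -> balance=289389
4. pay 21807 -> balance=269347
5. pay 23029 -> balance=247961
6. pay 19161 -> balance=230312
7. pay 19875 -> balance=211841
8. pay 23496 -> balance=189637
9. pay 19347 -> balance=171446
10. pay 23737 -> balance=148754
11. pay 22893 -> balance=126768
12. pay 22481 -> balance=105060
13. pay 22893 -> balance=82807
14. pay 21377 -> balance=61935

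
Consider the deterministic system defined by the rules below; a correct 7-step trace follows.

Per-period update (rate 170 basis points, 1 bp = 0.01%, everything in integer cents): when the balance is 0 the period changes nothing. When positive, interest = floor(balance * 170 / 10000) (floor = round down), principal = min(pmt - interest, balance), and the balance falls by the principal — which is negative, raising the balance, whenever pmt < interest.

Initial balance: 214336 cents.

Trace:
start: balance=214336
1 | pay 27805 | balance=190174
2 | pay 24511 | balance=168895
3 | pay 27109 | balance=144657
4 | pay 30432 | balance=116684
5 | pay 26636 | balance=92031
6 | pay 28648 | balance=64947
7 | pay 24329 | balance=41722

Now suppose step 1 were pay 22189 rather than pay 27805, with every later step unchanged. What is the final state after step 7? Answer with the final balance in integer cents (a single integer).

47935

(re-executing from step 1 with the substitution; state before step 1: balance=214336)
1 | pay 22189 | balance=195790
2 | pay 24511 | balance=174607
3 | pay 27109 | balance=150466
4 | pay 30432 | balance=122591
5 | pay 26636 | balance=98039
6 | pay 28648 | balance=71057
7 | pay 24329 | balance=47935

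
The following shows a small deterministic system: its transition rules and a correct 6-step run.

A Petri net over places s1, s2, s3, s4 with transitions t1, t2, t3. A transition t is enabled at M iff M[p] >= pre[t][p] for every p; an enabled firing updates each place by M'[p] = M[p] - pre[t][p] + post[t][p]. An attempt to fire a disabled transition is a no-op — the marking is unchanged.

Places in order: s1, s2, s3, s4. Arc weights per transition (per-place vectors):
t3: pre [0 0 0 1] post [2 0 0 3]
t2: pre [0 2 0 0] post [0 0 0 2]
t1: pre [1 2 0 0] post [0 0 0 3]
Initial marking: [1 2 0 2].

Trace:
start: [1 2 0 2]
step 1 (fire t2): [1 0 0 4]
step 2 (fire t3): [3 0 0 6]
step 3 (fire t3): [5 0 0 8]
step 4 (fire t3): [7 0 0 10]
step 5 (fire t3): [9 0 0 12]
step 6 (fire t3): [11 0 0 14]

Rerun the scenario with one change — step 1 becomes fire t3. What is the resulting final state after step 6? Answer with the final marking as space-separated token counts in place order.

13 2 0 14

(re-executing from step 1 with the substitution; state before step 1: [1 2 0 2])
step 1 (fire t3): [3 2 0 4]
step 2 (fire t3): [5 2 0 6]
step 3 (fire t3): [7 2 0 8]
step 4 (fire t3): [9 2 0 10]
step 5 (fire t3): [11 2 0 12]
step 6 (fire t3): [13 2 0 14]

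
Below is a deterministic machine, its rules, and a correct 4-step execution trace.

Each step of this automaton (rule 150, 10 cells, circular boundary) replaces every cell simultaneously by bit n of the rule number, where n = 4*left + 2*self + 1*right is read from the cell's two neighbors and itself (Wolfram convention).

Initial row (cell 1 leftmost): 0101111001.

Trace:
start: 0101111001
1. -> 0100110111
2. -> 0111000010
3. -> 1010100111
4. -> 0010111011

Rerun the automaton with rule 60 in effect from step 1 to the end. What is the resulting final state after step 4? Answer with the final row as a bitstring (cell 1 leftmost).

(re-executing steps 1..4 under rule 60; state before step 1: 0101111001)
1. -> 1111000101
2. -> 0000100111
3. -> 1000110100
4. -> 1100101110

1100101110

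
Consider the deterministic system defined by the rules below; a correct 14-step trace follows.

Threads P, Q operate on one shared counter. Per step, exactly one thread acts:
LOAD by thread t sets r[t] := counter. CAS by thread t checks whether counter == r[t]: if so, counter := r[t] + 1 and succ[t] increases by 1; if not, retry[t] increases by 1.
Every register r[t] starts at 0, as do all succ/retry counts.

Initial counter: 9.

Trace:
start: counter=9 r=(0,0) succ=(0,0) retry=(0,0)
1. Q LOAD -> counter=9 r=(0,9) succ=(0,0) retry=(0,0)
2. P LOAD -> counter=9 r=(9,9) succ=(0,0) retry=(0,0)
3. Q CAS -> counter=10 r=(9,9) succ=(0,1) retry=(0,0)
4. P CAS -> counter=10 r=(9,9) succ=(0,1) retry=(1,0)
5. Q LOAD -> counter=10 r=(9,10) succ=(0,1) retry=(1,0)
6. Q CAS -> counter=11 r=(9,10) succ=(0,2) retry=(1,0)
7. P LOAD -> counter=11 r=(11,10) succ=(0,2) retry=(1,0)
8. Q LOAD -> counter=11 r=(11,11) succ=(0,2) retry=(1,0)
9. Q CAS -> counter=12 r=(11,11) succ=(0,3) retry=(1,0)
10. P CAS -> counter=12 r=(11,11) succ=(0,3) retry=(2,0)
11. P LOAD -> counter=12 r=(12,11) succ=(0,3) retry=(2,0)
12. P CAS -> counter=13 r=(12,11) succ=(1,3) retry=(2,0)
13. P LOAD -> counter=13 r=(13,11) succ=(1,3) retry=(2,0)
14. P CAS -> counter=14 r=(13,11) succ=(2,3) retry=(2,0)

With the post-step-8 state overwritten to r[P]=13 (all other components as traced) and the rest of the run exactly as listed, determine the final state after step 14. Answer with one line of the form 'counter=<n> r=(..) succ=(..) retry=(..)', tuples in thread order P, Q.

state after step 8 := counter=11 r=(13,11) succ=(0,2) retry=(1,0)
9. Q CAS -> counter=12 r=(13,11) succ=(0,3) retry=(1,0)
10. P CAS -> counter=12 r=(13,11) succ=(0,3) retry=(2,0)
11. P LOAD -> counter=12 r=(12,11) succ=(0,3) retry=(2,0)
12. P CAS -> counter=13 r=(12,11) succ=(1,3) retry=(2,0)
13. P LOAD -> counter=13 r=(13,11) succ=(1,3) retry=(2,0)
14. P CAS -> counter=14 r=(13,11) succ=(2,3) retry=(2,0)

counter=14 r=(13,11) succ=(2,3) retry=(2,0)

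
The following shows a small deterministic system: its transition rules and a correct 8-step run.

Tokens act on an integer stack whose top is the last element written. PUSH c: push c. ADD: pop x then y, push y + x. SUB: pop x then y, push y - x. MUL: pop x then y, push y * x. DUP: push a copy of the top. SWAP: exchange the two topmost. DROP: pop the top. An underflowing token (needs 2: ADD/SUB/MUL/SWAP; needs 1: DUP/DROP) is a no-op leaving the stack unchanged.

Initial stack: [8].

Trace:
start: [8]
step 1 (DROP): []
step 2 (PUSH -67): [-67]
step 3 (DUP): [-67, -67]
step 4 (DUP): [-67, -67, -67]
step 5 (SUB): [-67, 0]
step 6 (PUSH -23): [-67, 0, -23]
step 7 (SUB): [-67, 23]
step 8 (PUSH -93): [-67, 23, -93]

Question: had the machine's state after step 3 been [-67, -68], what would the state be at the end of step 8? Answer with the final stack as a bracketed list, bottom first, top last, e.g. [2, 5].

state after step 3 := [-67, -68]
step 4 (DUP): [-67, -68, -68]
step 5 (SUB): [-67, 0]
step 6 (PUSH -23): [-67, 0, -23]
step 7 (SUB): [-67, 23]
step 8 (PUSH -93): [-67, 23, -93]

[-67, 23, -93]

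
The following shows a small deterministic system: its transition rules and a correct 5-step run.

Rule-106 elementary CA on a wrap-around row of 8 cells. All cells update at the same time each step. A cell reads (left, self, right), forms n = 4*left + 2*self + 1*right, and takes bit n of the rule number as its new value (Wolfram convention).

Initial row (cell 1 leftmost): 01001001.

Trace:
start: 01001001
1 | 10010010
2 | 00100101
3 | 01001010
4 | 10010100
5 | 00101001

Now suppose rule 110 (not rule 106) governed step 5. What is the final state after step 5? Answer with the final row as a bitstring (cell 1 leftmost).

10111101

(re-executing step 5 under rule 110; state before step 5: 10010100)
5 | 10111101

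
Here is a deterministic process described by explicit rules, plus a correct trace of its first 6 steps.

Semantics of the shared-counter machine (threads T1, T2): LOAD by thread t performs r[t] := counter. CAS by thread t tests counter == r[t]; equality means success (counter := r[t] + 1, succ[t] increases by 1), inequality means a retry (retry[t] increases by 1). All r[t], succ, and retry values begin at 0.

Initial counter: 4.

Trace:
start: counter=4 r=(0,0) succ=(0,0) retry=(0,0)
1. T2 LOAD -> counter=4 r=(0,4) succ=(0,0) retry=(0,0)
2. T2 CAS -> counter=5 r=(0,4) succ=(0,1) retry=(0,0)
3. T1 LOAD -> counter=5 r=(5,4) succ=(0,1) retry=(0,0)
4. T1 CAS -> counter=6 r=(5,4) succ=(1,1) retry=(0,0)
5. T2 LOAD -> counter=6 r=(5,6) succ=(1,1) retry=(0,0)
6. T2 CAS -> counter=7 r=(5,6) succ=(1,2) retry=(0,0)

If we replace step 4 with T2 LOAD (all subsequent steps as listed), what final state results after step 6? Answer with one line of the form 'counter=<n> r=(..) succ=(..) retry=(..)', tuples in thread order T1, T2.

counter=6 r=(5,5) succ=(0,2) retry=(0,0)

(re-executing from step 4 with the substitution; state before step 4: counter=5 r=(5,4) succ=(0,1) retry=(0,0))
4. T2 LOAD -> counter=5 r=(5,5) succ=(0,1) retry=(0,0)
5. T2 LOAD -> counter=5 r=(5,5) succ=(0,1) retry=(0,0)
6. T2 CAS -> counter=6 r=(5,5) succ=(0,2) retry=(0,0)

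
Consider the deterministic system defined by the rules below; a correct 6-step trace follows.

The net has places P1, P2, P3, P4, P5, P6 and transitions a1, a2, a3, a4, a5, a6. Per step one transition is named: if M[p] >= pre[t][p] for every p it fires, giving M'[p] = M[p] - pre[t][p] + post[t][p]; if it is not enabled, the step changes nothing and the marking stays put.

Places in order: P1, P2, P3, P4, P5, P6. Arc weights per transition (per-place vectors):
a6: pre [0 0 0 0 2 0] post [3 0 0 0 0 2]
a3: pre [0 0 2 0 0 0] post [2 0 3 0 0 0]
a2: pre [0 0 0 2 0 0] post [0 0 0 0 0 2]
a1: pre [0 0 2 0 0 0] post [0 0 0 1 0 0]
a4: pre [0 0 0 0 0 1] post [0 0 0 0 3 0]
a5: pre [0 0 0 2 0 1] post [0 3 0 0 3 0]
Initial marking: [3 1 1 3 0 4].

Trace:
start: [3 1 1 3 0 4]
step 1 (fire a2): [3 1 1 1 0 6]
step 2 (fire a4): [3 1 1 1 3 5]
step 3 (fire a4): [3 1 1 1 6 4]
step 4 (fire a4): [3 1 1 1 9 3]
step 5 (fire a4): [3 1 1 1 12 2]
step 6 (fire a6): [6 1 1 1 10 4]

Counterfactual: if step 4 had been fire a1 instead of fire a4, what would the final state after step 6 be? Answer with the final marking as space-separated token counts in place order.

6 1 1 1 7 5

(re-executing from step 4 with the substitution; state before step 4: [3 1 1 1 6 4])
step 4 (fire a1): [3 1 1 1 6 4]
step 5 (fire a4): [3 1 1 1 9 3]
step 6 (fire a6): [6 1 1 1 7 5]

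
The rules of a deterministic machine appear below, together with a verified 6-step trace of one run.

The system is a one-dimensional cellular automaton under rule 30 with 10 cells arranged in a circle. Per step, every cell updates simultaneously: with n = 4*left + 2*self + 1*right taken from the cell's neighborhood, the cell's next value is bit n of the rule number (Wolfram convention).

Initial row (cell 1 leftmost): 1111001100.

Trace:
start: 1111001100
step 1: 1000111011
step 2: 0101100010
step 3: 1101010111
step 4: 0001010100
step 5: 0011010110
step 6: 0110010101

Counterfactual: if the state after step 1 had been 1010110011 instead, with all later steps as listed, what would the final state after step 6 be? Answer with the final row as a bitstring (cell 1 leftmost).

state after step 1 := 1010110011
step 2: 0010101110
step 3: 0110101001
step 4: 0100101111
step 5: 0111101000
step 6: 1100001100

1100001100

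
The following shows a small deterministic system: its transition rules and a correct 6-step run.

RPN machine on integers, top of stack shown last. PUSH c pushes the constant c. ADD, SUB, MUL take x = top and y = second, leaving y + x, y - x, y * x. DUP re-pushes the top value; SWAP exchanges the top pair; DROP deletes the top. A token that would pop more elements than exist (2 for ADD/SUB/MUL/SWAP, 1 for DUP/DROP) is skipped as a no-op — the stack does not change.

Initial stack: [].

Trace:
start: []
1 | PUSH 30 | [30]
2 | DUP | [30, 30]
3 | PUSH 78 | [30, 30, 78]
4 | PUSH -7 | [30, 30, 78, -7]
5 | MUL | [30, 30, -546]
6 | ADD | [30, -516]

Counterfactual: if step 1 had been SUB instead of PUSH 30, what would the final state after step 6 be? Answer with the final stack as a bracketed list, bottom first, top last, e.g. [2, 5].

[-546]

(re-executing from step 1 with the substitution; state before step 1: [])
1 | SUB | []
2 | DUP | []
3 | PUSH 78 | [78]
4 | PUSH -7 | [78, -7]
5 | MUL | [-546]
6 | ADD | [-546]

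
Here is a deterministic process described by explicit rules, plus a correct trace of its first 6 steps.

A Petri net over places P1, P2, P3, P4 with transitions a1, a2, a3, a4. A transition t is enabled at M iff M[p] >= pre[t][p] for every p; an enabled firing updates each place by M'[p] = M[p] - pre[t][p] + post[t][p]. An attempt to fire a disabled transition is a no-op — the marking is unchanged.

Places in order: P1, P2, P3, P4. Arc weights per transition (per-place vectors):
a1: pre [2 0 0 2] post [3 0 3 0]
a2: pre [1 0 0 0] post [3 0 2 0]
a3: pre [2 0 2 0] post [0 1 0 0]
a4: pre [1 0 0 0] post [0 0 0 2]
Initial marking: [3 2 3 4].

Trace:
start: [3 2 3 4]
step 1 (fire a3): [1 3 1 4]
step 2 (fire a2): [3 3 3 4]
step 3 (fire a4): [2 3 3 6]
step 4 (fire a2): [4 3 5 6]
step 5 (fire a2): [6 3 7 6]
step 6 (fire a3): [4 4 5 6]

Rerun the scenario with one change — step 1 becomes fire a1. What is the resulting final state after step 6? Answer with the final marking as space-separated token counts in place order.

7 3 10 4

(re-executing from step 1 with the substitution; state before step 1: [3 2 3 4])
step 1 (fire a1): [4 2 6 2]
step 2 (fire a2): [6 2 8 2]
step 3 (fire a4): [5 2 8 4]
step 4 (fire a2): [7 2 10 4]
step 5 (fire a2): [9 2 12 4]
step 6 (fire a3): [7 3 10 4]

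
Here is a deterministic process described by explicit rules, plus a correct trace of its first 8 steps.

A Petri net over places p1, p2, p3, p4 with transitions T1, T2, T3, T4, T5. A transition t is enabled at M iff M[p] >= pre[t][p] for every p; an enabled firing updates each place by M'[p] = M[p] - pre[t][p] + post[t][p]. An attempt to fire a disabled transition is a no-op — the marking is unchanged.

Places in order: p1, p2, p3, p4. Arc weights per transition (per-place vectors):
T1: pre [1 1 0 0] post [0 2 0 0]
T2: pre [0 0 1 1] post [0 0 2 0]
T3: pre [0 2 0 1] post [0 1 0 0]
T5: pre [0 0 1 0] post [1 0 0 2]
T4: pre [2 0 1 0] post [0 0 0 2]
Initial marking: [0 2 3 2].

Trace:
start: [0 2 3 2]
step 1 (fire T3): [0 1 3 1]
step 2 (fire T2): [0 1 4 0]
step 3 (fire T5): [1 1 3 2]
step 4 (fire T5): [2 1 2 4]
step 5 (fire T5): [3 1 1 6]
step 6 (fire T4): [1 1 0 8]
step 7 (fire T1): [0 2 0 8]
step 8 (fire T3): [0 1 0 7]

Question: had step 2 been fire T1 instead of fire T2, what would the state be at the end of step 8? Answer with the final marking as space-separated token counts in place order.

(re-executing from step 2 with the substitution; state before step 2: [0 1 3 1])
step 2 (fire T1): [0 1 3 1]
step 3 (fire T5): [1 1 2 3]
step 4 (fire T5): [2 1 1 5]
step 5 (fire T5): [3 1 0 7]
step 6 (fire T4): [3 1 0 7]
step 7 (fire T1): [2 2 0 7]
step 8 (fire T3): [2 1 0 6]

2 1 0 6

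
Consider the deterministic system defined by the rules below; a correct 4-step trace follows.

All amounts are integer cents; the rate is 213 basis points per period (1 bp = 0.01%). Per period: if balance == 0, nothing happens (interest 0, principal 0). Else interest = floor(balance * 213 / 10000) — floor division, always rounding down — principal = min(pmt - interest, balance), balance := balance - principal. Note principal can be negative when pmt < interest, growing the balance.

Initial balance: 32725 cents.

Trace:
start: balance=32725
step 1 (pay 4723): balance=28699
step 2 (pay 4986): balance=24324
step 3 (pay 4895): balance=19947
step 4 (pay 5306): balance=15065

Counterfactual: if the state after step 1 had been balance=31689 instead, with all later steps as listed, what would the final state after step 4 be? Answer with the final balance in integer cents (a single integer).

18250

state after step 1 := balance=31689
step 2 (pay 4986): balance=27377
step 3 (pay 4895): balance=23065
step 4 (pay 5306): balance=18250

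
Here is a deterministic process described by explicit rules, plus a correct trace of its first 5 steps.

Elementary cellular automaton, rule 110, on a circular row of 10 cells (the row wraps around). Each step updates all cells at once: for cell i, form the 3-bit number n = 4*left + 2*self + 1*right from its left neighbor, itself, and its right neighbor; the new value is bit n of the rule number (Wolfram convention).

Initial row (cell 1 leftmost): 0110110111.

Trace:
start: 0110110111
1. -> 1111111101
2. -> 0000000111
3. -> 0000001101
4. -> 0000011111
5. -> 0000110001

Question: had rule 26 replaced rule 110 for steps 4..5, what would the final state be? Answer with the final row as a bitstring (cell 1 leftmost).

0100110101

(re-executing steps 4..5 under rule 26; state before step 4: 0000001101)
4. -> 1000011000
5. -> 0100110101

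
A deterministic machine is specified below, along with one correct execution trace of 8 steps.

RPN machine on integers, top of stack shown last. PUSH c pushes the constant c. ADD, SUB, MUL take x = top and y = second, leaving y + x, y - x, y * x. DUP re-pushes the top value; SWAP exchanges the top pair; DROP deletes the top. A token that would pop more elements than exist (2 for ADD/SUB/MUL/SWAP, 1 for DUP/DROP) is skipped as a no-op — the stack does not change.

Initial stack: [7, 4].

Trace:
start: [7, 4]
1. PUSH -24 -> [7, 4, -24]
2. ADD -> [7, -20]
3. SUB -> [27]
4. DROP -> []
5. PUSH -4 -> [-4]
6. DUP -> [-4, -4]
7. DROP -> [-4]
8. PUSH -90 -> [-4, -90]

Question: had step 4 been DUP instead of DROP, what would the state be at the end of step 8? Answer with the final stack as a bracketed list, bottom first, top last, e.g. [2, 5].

[27, 27, -4, -90]

(re-executing from step 4 with the substitution; state before step 4: [27])
4. DUP -> [27, 27]
5. PUSH -4 -> [27, 27, -4]
6. DUP -> [27, 27, -4, -4]
7. DROP -> [27, 27, -4]
8. PUSH -90 -> [27, 27, -4, -90]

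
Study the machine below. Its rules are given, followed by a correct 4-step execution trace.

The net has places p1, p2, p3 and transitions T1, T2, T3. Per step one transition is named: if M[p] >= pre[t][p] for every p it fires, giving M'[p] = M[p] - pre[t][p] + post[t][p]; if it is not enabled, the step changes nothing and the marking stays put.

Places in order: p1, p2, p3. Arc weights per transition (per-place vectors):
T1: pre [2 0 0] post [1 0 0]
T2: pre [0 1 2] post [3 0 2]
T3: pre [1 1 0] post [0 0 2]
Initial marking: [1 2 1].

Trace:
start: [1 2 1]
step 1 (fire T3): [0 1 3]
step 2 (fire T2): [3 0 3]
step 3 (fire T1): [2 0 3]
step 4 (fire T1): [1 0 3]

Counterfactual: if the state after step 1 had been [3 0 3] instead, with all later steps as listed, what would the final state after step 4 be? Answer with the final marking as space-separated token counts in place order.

1 0 3

state after step 1 := [3 0 3]
step 2 (fire T2): [3 0 3]
step 3 (fire T1): [2 0 3]
step 4 (fire T1): [1 0 3]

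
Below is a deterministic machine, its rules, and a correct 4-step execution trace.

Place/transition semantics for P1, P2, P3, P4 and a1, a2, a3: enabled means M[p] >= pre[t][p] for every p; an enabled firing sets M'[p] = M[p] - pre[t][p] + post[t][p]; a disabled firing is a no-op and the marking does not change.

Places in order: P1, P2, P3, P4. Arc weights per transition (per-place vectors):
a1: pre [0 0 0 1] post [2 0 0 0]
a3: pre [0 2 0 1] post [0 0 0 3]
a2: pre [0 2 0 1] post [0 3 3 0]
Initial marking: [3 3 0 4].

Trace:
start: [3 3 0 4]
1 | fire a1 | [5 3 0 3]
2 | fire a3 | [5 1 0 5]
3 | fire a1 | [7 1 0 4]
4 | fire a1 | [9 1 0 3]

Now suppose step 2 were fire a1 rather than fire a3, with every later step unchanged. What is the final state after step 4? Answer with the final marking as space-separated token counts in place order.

(re-executing from step 2 with the substitution; state before step 2: [5 3 0 3])
2 | fire a1 | [7 3 0 2]
3 | fire a1 | [9 3 0 1]
4 | fire a1 | [11 3 0 0]

11 3 0 0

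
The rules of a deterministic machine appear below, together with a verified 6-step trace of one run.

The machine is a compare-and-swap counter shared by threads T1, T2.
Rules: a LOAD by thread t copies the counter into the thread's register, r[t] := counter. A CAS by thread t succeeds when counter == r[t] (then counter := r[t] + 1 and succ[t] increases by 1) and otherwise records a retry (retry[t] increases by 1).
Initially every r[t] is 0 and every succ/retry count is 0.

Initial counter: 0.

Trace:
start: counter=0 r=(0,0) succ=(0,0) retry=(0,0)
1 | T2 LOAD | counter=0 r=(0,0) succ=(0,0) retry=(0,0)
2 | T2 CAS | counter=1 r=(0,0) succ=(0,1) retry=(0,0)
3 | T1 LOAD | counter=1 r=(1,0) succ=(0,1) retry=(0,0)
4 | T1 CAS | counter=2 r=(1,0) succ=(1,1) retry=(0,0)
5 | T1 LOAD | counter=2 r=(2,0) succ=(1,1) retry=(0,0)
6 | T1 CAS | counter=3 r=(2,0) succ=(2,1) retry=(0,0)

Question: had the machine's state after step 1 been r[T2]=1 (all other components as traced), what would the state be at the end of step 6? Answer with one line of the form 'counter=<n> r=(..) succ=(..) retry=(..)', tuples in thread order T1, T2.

counter=2 r=(1,1) succ=(2,0) retry=(0,1)

state after step 1 := counter=0 r=(0,1) succ=(0,0) retry=(0,0)
2 | T2 CAS | counter=0 r=(0,1) succ=(0,0) retry=(0,1)
3 | T1 LOAD | counter=0 r=(0,1) succ=(0,0) retry=(0,1)
4 | T1 CAS | counter=1 r=(0,1) succ=(1,0) retry=(0,1)
5 | T1 LOAD | counter=1 r=(1,1) succ=(1,0) retry=(0,1)
6 | T1 CAS | counter=2 r=(1,1) succ=(2,0) retry=(0,1)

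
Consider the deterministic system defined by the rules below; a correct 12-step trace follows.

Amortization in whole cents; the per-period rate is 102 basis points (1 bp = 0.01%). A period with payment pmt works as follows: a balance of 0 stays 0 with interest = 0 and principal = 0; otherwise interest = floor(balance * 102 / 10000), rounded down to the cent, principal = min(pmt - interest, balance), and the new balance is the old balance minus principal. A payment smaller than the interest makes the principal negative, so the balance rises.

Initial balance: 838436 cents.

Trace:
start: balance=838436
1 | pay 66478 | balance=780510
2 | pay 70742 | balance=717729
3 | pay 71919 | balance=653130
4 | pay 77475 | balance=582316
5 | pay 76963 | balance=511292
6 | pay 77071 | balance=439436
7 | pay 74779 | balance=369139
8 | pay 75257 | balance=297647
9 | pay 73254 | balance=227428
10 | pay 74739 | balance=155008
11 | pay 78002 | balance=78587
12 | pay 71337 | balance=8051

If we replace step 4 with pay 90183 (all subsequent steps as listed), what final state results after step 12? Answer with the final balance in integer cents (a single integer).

(re-executing from step 4 with the substitution; state before step 4: balance=653130)
4 | pay 90183 | balance=569608
5 | pay 76963 | balance=498455
6 | pay 77071 | balance=426468
7 | pay 74779 | balance=356038
8 | pay 75257 | balance=284412
9 | pay 73254 | balance=214059
10 | pay 74739 | balance=141503
11 | pay 78002 | balance=64944
12 | pay 71337 | balance=0

0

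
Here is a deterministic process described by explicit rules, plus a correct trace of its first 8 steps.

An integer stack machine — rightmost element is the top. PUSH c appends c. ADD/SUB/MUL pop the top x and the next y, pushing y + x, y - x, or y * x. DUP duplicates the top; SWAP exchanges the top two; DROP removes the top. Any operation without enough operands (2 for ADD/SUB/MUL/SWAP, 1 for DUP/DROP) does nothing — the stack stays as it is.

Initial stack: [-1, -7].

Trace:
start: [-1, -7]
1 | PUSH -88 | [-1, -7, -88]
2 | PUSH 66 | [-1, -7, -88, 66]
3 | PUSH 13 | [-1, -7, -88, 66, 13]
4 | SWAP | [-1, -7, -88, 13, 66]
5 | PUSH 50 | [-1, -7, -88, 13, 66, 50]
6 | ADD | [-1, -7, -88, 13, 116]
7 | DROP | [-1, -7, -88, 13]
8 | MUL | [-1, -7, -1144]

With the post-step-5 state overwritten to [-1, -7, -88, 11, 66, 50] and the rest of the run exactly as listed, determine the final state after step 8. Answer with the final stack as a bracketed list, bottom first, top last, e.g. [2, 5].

state after step 5 := [-1, -7, -88, 11, 66, 50]
6 | ADD | [-1, -7, -88, 11, 116]
7 | DROP | [-1, -7, -88, 11]
8 | MUL | [-1, -7, -968]

[-1, -7, -968]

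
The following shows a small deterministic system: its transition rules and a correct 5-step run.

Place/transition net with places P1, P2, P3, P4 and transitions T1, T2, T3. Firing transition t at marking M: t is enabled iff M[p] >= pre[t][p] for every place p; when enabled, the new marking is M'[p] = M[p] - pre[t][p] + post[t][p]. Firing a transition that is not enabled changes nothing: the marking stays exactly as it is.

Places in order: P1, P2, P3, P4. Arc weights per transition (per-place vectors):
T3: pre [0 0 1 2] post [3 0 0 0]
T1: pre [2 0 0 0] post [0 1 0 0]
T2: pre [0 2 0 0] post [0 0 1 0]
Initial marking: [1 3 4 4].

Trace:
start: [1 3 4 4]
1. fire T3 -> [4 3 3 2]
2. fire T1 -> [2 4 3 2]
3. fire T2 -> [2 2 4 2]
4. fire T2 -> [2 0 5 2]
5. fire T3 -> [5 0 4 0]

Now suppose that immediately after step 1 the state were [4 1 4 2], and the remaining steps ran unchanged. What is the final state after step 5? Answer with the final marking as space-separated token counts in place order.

5 0 4 0

state after step 1 := [4 1 4 2]
2. fire T1 -> [2 2 4 2]
3. fire T2 -> [2 0 5 2]
4. fire T2 -> [2 0 5 2]
5. fire T3 -> [5 0 4 0]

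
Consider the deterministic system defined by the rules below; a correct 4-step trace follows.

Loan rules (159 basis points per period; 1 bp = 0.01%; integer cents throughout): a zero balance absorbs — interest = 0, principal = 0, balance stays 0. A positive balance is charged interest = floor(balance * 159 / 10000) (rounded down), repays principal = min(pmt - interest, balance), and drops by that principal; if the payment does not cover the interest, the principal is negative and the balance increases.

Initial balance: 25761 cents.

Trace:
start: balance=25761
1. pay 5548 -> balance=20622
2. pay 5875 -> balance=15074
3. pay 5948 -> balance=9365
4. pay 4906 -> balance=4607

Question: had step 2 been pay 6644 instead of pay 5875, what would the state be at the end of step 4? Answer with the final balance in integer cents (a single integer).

3814

(re-executing from step 2 with the substitution; state before step 2: balance=20622)
2. pay 6644 -> balance=14305
3. pay 5948 -> balance=8584
4. pay 4906 -> balance=3814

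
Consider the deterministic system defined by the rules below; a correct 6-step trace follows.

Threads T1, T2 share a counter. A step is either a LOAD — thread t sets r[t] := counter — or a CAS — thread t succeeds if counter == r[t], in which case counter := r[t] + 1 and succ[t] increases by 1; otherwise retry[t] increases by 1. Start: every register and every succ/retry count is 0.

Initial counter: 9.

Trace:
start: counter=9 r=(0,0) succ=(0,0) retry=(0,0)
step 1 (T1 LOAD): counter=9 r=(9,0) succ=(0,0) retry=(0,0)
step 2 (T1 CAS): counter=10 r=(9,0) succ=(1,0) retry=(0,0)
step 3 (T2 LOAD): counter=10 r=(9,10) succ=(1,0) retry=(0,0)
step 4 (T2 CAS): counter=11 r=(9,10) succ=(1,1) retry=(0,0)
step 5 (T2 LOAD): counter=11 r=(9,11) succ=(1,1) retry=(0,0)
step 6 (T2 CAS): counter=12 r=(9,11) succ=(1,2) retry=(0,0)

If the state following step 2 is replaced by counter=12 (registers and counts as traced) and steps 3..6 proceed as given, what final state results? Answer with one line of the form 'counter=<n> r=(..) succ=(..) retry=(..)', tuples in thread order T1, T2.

state after step 2 := counter=12 r=(9,0) succ=(1,0) retry=(0,0)
step 3 (T2 LOAD): counter=12 r=(9,12) succ=(1,0) retry=(0,0)
step 4 (T2 CAS): counter=13 r=(9,12) succ=(1,1) retry=(0,0)
step 5 (T2 LOAD): counter=13 r=(9,13) succ=(1,1) retry=(0,0)
step 6 (T2 CAS): counter=14 r=(9,13) succ=(1,2) retry=(0,0)

counter=14 r=(9,13) succ=(1,2) retry=(0,0)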